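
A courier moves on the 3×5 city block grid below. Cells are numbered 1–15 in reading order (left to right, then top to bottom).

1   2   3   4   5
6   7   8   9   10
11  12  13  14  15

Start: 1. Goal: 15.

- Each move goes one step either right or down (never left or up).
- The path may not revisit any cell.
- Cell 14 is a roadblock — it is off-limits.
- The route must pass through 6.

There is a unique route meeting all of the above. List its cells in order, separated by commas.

Moves only go right or down, so the column and row indices never decrease.
Route from 1: down 1 to 6, right 4 to 10, down 1 to 15 — 6 moves in all.
Check: all required cells visited.

1, 6, 7, 8, 9, 10, 15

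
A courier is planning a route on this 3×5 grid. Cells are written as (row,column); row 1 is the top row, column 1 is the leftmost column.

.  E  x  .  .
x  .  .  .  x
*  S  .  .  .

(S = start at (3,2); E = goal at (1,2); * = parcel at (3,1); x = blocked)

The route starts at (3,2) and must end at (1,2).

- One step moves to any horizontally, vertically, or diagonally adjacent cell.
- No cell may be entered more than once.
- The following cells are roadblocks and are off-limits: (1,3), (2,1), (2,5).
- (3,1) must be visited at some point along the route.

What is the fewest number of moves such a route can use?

Any route passes through (3,1) somewhere between (3,2) and (1,2). Summing Chebyshev distances along the two legs ((3,2) → (3,1) → (1,2)) gives a lower bound of 1 + 2 = 3 moves.
A route of 3 moves achieves this: (3,2) → (3,1) → (2,2) → (1,2).
Since 3 matches the lower bound, it is optimal.

3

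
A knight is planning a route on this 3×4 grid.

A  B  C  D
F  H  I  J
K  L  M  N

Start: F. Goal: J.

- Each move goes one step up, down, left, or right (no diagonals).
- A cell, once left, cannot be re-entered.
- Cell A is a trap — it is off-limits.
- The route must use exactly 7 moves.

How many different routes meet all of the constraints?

Need simple routes of exactly 7 moves from F to J (Manhattan distance 3, so 2 moves are spent on a detour and 2 undoing it).
Enumerating: F K L H B C I J | F K L H B C D J | F K L H I C D J | F K L H I M N J | F K L M I C D J | F H B C I M N J | F H L M I C D J.
That gives 7 routes.

7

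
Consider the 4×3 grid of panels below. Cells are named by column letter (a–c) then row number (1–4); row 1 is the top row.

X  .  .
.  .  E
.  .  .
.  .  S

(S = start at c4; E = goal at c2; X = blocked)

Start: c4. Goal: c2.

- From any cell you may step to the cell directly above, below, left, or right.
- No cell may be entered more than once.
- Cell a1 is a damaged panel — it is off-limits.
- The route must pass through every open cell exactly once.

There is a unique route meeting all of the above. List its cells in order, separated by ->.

Need to visit all 11 open cells exactly once, starting at c4 and ending at c2.
Route from c4: up 1 to c3, left 1 to b3, down 1 to b4, left 1 to a4, up 2 to a2, right 1 to b2, up 1 to b1, right 1 to c1, down 1 to c2 — 10 moves in all.
Check: all 11 open cells covered.

c4 -> c3 -> b3 -> b4 -> a4 -> a3 -> a2 -> b2 -> b1 -> c1 -> c2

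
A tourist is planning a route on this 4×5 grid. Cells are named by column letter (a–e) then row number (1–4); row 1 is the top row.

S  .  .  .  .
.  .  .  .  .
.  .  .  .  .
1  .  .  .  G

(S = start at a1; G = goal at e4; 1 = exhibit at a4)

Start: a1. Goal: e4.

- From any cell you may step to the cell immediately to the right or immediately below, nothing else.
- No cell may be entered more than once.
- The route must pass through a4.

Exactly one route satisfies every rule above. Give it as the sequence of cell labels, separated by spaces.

Moves only go right or down, so the column and row indices never decrease.
Route from a1: down 3 to a4, right 4 to e4 — 7 moves in all.
Check: all required cells visited.

a1 a2 a3 a4 b4 c4 d4 e4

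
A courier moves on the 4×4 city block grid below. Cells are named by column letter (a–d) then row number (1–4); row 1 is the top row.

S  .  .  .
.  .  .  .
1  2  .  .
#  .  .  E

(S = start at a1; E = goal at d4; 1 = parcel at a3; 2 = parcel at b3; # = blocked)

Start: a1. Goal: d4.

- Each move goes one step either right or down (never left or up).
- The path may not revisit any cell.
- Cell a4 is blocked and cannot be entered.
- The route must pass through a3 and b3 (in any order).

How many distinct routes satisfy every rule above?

3

A right/down-only route from a1 to d4 makes exactly 3 down-moves and 3 right-moves in some order.
With no other constraints that would be C(6,3) = 20 routes.
A monotone route can only reach the required cells in the order a3, b3, so split there and multiply the segment counts (each segment already excludes blocked cells): a1→a3: 1; a3→b3: 1; b3→d4: 3; product = 3.
That gives 3 routes.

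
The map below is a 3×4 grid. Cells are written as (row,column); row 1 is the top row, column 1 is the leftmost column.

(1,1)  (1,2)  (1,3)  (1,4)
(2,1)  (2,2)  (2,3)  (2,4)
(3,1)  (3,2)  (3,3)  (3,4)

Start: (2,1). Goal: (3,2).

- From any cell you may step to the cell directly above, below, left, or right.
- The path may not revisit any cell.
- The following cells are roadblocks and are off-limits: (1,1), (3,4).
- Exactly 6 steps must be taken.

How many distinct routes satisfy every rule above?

Need simple routes of exactly 6 moves from (2,1) to (3,2) (Manhattan distance 2, so 2 moves are spent on a detour and 2 undoing it).
Enumerating: (2,1) (2,2) (1,2) (1,3) (2,3) (3,3) (3,2).
That gives 1 route.

1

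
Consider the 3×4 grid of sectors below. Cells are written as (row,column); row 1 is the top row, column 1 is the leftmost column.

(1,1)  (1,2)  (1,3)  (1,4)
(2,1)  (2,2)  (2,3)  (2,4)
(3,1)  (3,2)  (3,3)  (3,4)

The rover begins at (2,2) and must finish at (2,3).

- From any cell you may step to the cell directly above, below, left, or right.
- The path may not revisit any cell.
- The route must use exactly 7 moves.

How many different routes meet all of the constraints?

6

Need simple routes of exactly 7 moves from (2,2) to (2,3) (Manhattan distance 1, so 3 moves are spent on a detour and 3 undoing it).
Enumerating: (2,2) (1,2) (1,1) (2,1) (3,1) (3,2) (3,3) (2,3) | (2,2) (1,2) (1,3) (1,4) (2,4) (3,4) (3,3) (2,3) | (2,2) (3,2) (3,1) (2,1) (1,1) (1,2) (1,3) (2,3) | (2,2) (3,2) (3,3) (3,4) (2,4) (1,4) (1,3) (2,3) | (2,2) (2,1) (1,1) (1,2) (1,3) (1,4) (2,4) (2,3) | (2,2) (2,1) (3,1) (3,2) (3,3) (3,4) (2,4) (2,3).
That gives 6 routes.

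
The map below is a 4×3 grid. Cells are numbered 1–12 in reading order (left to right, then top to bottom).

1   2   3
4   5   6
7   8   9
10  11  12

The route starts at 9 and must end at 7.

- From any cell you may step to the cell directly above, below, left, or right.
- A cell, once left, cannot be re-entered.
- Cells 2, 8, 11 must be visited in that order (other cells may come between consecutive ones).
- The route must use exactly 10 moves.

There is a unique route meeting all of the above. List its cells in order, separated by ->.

The waypoints must appear in the order 2, 8, 11, with no cell reused.
Route from 9: 2× up (reaching 3), 2× left (reaching 1), down to 4, right to 5, 2× down (reaching 11), left to 10, up to 7 — 10 moves in all.
Check: order respected (2 at step 3, 8 at step 7, 11 at step 8); 10 moves as required.

9 -> 6 -> 3 -> 2 -> 1 -> 4 -> 5 -> 8 -> 11 -> 10 -> 7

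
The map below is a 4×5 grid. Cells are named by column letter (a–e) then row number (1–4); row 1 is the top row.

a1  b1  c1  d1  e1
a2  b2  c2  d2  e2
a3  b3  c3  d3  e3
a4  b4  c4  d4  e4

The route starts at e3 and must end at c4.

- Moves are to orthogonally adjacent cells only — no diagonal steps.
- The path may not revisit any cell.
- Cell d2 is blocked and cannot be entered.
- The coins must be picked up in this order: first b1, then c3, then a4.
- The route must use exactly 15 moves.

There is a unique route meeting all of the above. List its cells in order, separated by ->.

The waypoints must appear in the order b1, c3, a4, with no cell reused.
Route from e3: up 2 to e1, left 4 to a1, down 1 to a2, right 2 to c2, down 1 to c3, left 2 to a3, down 1 to a4, right 2 to c4 — 15 moves in all.
Check: order respected (b1 at step 5, c3 at step 10, a4 at step 13); 15 moves as required.

e3 -> e2 -> e1 -> d1 -> c1 -> b1 -> a1 -> a2 -> b2 -> c2 -> c3 -> b3 -> a3 -> a4 -> b4 -> c4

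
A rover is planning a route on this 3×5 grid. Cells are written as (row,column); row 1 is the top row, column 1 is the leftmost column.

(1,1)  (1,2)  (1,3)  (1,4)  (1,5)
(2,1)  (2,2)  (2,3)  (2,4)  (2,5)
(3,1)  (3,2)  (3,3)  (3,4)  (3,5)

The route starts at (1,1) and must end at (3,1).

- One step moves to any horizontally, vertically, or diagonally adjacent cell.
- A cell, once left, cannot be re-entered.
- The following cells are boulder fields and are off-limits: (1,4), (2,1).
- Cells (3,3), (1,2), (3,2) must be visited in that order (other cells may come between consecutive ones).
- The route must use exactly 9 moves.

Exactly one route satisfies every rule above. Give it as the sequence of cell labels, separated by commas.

The waypoints must appear in the order (3,3), (1,2), (3,2), with no cell reused.
Route from (1,1): down-right 2 to (3,3), right 1 to (3,4), up 1 to (2,4), up-left 1 to (1,3), left 1 to (1,2), down-right 1 to (2,3), down-left 1 to (3,2), left 1 to (3,1) — 9 moves in all.
Check: order respected ((3,3) at step 2, (1,2) at step 6, (3,2) at step 8); 9 moves as required.

(1,1), (2,2), (3,3), (3,4), (2,4), (1,3), (1,2), (2,3), (3,2), (3,1)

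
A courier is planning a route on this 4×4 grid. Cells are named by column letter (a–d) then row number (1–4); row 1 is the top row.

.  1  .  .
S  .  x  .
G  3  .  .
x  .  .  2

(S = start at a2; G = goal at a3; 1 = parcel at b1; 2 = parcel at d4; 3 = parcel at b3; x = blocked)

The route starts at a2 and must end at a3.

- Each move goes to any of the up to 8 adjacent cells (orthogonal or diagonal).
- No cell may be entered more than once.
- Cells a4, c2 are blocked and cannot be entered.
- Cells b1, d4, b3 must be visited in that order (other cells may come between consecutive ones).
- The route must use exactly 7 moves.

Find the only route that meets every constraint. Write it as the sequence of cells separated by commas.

a2, b1, b2, c3, d4, c4, b3, a3

The waypoints must appear in the order b1, d4, b3, with no cell reused.
Route from a2: up-right to b1, down to b2, 2× down-right (reaching d4), left to c4, up-left to b3, left to a3 — 7 moves in all.
Check: order respected (1 at step 1, 2 at step 4, 3 at step 6); 7 moves as required.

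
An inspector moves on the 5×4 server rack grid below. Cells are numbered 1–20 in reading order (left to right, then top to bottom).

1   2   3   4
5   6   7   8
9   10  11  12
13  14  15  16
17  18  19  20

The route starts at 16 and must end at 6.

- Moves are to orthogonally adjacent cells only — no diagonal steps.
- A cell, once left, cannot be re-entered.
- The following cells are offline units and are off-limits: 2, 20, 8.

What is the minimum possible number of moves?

4

The Manhattan distance from 16 to 6 is |4−2| + |4−2| = 4, so at least 4 moves are needed.
A route of 4 moves achieves this: 16 → 12 → 11 → 7 → 6.
Since 4 matches the lower bound, it is optimal.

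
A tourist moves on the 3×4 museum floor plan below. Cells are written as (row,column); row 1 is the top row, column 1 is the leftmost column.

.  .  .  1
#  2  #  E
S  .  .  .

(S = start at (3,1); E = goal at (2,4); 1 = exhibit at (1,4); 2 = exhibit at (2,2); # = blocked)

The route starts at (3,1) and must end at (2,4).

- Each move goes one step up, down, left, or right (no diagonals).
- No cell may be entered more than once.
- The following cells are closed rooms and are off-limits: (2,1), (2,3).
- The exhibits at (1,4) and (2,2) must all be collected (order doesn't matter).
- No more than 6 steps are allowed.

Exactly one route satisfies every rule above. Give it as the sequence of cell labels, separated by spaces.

(3,1) (3,2) (2,2) (1,2) (1,3) (1,4) (2,4)

Any route must reach (1,4) and (2,2) and still end at (2,4) within 6 moves, so the order of the required stops is forced.
Route from (3,1): right 1 to (3,2), up 2 to (1,2), right 2 to (1,4), down 1 to (2,4) — 6 moves in all.
Check: all required cells visited; 6 ≤ 6 moves.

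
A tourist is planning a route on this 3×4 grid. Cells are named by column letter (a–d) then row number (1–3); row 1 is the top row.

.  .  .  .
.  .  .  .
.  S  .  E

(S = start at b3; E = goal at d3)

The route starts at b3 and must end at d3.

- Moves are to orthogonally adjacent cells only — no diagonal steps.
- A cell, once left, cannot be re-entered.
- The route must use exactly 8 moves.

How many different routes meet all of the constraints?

14

Need simple routes of exactly 8 moves from b3 to d3 (Manhattan distance 2, so 3 moves are spent on a detour and 3 undoing it).
Branch systematically from the start, pruning whenever the remaining move budget drops below the Manhattan distance to d3 or differs from it in parity. Grouping the completions by first move — via b2: 4; via a3: 9; via c3: 1 — and summing: 4 + 9 + 1 = 14.
That gives 14 routes.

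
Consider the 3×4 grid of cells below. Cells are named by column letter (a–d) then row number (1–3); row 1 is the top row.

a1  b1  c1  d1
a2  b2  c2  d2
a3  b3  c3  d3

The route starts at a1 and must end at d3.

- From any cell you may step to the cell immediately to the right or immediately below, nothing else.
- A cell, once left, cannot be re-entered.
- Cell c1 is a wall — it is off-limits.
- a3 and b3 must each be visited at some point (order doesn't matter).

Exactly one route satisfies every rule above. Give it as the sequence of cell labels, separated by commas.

a1, a2, a3, b3, c3, d3

Moves only go right or down, so the column and row indices never decrease.
Route from a1: down 2 to a3, right 3 to d3 — 5 moves in all.
Check: all required cells visited.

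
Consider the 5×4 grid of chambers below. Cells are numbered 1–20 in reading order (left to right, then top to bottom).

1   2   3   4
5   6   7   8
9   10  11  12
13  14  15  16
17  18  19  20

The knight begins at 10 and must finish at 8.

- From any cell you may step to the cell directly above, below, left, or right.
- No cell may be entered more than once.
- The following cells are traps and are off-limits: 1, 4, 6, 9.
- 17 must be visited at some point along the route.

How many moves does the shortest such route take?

Any route passes through 17 somewhere between 10 and 8. Summing Manhattan distances along the two legs (10 → 17 → 8) gives a lower bound of 3 + 6 = 9 moves.
A route of 9 moves achieves this: 10 → 14 → 13 → 17 → 18 → 19 → 15 → 11 → 7 → 8.
Since 9 matches the lower bound, it is optimal.

9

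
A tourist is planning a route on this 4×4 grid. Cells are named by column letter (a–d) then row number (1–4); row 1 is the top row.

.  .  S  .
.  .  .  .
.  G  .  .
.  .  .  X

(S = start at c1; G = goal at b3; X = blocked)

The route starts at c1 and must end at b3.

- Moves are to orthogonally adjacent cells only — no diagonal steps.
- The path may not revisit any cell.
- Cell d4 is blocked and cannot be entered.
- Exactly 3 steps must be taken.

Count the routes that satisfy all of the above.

3

Need simple routes of exactly 3 moves from c1 to b3 (Manhattan distance 3, so 0 moves are spent on a detour and 0 undoing it).
Enumerating: c1 c2 c3 b3 | c1 c2 b2 b3 | c1 b1 b2 b3.
That gives 3 routes.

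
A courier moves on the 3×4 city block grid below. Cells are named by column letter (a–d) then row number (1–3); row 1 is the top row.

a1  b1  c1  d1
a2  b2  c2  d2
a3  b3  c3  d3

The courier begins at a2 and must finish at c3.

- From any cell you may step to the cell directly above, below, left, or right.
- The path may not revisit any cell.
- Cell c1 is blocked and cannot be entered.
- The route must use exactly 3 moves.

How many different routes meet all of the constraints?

3

Need simple routes of exactly 3 moves from a2 to c3 (Manhattan distance 3, so 0 moves are spent on a detour and 0 undoing it).
Enumerating: a2 a3 b3 c3 | a2 b2 b3 c3 | a2 b2 c2 c3.
That gives 3 routes.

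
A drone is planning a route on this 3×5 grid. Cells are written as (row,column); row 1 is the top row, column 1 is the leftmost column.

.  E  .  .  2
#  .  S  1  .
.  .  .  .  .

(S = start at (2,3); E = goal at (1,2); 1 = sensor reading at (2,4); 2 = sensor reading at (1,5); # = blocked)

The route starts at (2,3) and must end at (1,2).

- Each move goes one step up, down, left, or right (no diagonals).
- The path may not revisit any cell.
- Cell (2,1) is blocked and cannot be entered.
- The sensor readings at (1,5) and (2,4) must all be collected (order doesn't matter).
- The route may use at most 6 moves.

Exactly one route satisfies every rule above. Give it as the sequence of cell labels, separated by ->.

(2,3) -> (2,4) -> (2,5) -> (1,5) -> (1,4) -> (1,3) -> (1,2)

The 6-move cap with required stops at (1,5), (2,4) leaves no slack for detours.
Route from (2,3): right 2 to (2,5), up 1 to (1,5), left 3 to (1,2) — 6 moves in all.
Check: all required cells visited; 6 ≤ 6 moves.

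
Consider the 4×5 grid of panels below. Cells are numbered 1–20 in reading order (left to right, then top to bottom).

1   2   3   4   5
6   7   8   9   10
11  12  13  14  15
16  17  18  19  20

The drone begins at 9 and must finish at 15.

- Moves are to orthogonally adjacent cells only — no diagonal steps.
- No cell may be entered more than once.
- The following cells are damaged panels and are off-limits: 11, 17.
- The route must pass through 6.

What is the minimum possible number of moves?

10

Any route passes through 6 somewhere between 9 and 15. Summing Manhattan distances along the two legs (9 → 6 → 15) gives a lower bound of 3 + 5 = 8 moves.
The shortest route satisfying every rule uses 10 moves: 9 → 4 → 3 → 2 → 1 → 6 → 7 → 12 → 13 → 14 → 15.
The no-revisit rule (legs can't share cells) pushes the minimum above the 8-move bound; an exhaustive check rules out every length from 8 to 9, leaving 10 as the minimum.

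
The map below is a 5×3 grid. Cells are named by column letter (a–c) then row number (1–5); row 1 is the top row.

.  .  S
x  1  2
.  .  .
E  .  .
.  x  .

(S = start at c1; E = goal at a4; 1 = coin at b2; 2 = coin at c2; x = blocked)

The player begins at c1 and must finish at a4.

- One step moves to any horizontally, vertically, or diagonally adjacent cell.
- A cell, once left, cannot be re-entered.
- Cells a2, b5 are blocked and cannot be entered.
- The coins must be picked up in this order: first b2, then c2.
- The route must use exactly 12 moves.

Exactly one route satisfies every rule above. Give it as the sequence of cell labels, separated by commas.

The waypoints must appear in the order b2, c2, with no cell reused.
Route from c1: 2× left (reaching a1), down-right to b2, down-left to a3, right to b3, up-right to c2, 3× down (reaching c5), up-left to b4, down-left to a5, up to a4 — 12 moves in all.
Check: order respected (1 at step 3, 2 at step 6); 12 moves as required.

c1, b1, a1, b2, a3, b3, c2, c3, c4, c5, b4, a5, a4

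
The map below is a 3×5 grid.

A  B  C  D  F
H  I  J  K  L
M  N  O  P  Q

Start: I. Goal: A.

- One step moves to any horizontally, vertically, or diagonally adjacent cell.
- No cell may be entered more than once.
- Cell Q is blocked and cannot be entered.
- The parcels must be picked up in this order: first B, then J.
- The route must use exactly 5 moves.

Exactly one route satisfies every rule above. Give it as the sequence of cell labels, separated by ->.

The waypoints must appear in the order B, J, with no cell reused.
Route from I: up 1 to B, down-right 1 to J, down-left 1 to N, up-left 1 to H, up 1 to A — 5 moves in all.
Check: order respected (B at step 1, J at step 2); 5 moves as required.

I -> B -> J -> N -> H -> A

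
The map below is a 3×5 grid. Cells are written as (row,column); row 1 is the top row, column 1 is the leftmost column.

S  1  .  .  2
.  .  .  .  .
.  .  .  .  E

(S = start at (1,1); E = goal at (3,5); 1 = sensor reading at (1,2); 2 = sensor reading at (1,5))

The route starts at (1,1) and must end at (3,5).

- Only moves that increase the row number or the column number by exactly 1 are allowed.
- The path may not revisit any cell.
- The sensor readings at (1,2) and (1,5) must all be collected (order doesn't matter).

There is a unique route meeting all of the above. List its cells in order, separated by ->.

(1,1) -> (1,2) -> (1,3) -> (1,4) -> (1,5) -> (2,5) -> (3,5)

Moves only go right or down, so the column and row indices never decrease.
Route from (1,1): 4× right (reaching (1,5)), 2× down (reaching (3,5)) — 6 moves in all.
Check: all required cells visited.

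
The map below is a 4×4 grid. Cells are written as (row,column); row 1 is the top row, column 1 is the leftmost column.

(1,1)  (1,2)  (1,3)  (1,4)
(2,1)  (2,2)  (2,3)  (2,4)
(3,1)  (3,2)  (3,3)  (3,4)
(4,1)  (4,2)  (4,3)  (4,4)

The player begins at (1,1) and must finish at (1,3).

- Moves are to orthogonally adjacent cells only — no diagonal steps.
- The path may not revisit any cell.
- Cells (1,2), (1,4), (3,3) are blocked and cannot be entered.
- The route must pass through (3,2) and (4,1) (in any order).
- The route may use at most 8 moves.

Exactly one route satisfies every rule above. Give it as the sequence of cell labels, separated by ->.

Any route must reach (3,2) and (4,1) and still end at (1,3) within 8 moves, so the order of the required stops is forced.
Route from (1,1): 3× down (reaching (4,1)), right to (4,2), 2× up (reaching (2,2)), right to (2,3), up to (1,3) — 8 moves in all.
Check: all required cells visited; 8 ≤ 8 moves.

(1,1) -> (2,1) -> (3,1) -> (4,1) -> (4,2) -> (3,2) -> (2,2) -> (2,3) -> (1,3)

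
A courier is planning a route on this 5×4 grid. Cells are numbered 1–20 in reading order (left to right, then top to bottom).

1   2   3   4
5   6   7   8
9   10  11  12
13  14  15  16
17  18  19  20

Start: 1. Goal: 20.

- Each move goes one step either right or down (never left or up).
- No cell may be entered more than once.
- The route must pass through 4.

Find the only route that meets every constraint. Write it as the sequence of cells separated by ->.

Moves only go right or down, so the column and row indices never decrease.
Route from 1: 3× right (reaching 4), 4× down (reaching 20) — 7 moves in all.
Check: all required cells visited.

1 -> 2 -> 3 -> 4 -> 8 -> 12 -> 16 -> 20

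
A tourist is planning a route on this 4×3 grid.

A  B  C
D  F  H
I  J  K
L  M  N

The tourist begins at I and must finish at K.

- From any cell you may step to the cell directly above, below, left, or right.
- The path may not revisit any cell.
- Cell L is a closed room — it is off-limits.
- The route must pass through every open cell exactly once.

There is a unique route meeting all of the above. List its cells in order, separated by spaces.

I D A B C H F J M N K

Need to visit all 11 open cells exactly once, starting at I and ending at K.
Route from I: up 2 to A, right 2 to C, down 1 to H, left 1 to F, down 2 to M, right 1 to N, up 1 to K — 10 moves in all.
Check: all 11 open cells covered.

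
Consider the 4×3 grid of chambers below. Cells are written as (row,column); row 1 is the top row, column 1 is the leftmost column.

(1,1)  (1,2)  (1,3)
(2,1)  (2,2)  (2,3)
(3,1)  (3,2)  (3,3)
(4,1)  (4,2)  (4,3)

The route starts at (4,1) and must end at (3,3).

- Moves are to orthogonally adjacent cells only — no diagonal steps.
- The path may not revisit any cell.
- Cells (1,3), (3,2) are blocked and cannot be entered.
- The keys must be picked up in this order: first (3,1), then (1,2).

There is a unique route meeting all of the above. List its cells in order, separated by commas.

The waypoints must appear in the order (3,1), (1,2), with no cell reused.
Route from (4,1): 3× up (reaching (1,1)), right to (1,2), down to (2,2), right to (2,3), down to (3,3) — 7 moves in all.
Check: order respected ((3,1) at step 1, (1,2) at step 4).

(4,1), (3,1), (2,1), (1,1), (1,2), (2,2), (2,3), (3,3)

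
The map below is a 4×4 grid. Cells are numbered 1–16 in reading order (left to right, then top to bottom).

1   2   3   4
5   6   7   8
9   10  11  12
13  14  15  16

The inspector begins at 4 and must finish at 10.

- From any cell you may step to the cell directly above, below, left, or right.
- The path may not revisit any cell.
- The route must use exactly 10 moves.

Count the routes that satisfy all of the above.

Need simple routes of exactly 10 moves from 4 to 10 (Manhattan distance 4, so 3 moves are spent on a detour and 3 undoing it).
Branch systematically from the start, pruning whenever the remaining move budget drops below the Manhattan distance to 10 or differs from it in parity. Grouping the completions by first move — via 8: 15; via 3: 15 — and summing: 15 + 15 = 30.
That gives 30 routes.

30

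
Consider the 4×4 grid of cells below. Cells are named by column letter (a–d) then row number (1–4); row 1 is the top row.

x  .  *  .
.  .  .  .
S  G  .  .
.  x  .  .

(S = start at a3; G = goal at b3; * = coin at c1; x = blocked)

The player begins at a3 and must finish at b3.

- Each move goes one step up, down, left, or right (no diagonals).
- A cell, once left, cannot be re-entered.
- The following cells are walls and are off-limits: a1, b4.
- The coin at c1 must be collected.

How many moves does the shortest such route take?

7

Any route passes through c1 somewhere between a3 and b3. Summing Manhattan distances along the two legs (a3 → c1 → b3) gives a lower bound of 4 + 3 = 7 moves.
A route of 7 moves achieves this: a3 → a2 → b2 → b1 → c1 → c2 → c3 → b3.
Since 7 matches the lower bound, it is optimal.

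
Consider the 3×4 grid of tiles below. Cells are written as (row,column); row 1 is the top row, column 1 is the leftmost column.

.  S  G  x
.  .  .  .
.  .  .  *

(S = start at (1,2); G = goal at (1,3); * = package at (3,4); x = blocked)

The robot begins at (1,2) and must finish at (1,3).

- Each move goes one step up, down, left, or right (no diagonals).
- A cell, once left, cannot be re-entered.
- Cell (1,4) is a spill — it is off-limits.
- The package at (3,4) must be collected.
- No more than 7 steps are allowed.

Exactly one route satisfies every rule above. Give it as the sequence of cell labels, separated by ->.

(1,2) -> (2,2) -> (3,2) -> (3,3) -> (3,4) -> (2,4) -> (2,3) -> (1,3)

The 7-move cap with required stops at (3,4) leaves no slack for detours.
Route from (1,2): down 2 to (3,2), right 2 to (3,4), up 1 to (2,4), left 1 to (2,3), up 1 to (1,3) — 7 moves in all.
Check: all required cells visited; 7 ≤ 7 moves.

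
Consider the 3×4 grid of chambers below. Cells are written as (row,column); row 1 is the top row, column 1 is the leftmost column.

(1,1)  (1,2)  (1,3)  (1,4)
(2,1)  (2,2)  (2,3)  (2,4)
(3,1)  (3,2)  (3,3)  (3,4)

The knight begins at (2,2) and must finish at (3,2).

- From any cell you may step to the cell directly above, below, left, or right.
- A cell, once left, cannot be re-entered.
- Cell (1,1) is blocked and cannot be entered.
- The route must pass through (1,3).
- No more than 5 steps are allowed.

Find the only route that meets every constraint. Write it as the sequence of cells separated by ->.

(2,2) -> (1,2) -> (1,3) -> (2,3) -> (3,3) -> (3,2)

The budget equals the shortest possible length, so every move has to be on a shortest route through the required cells.
Route from (2,2): up to (1,2), right to (1,3), 2× down (reaching (3,3)), left to (3,2) — 5 moves in all.
Check: all required cells visited; 5 ≤ 5 moves.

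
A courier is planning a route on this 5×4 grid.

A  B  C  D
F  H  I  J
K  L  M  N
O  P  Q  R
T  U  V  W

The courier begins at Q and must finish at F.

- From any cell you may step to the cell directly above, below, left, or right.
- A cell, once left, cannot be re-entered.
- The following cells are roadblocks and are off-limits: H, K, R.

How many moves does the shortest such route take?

6

The Manhattan distance from Q to F is |4−2| + |3−1| = 4, so at least 4 moves are needed.
That bound ignores the blocked cells. Measuring each leg by the fewest moves that actually steer around them (Q→F: 6) raises the lower bound to 6.
A route of 6 moves exists: Q → M → I → C → B → A → F.
Since 6 matches that lower bound, it is optimal.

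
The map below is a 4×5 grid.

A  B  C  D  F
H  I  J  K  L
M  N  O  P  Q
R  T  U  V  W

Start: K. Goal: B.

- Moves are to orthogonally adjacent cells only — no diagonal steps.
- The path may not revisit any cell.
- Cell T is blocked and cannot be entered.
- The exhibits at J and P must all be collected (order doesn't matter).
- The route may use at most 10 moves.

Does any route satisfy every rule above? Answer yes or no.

One route that works: K → P → O → J → C → B.

yes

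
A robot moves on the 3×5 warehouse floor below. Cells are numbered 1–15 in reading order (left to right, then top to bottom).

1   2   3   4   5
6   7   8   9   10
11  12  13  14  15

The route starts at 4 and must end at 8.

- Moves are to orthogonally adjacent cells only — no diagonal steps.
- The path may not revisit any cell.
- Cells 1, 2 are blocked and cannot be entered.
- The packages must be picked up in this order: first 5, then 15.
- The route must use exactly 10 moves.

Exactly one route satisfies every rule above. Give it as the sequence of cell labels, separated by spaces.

4 5 10 15 14 13 12 11 6 7 8

The waypoints must appear in the order 5, 15, with no cell reused.
Route from 4: right 1 to 5, down 2 to 15, left 4 to 11, up 1 to 6, right 2 to 8 — 10 moves in all.
Check: order respected (5 at step 1, 15 at step 3); 10 moves as required.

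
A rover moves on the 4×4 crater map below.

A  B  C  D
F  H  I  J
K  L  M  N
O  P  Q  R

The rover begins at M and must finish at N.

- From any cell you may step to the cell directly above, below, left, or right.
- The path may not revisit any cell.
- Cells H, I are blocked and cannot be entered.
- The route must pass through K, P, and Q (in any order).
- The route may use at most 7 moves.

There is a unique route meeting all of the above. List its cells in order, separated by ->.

M -> L -> K -> O -> P -> Q -> R -> N

Any route must reach K, P, and Q and still end at N within 7 moves, so the order of the required stops is forced.
Route from M: 2× left (reaching K), down to O, 3× right (reaching R), up to N — 7 moves in all.
Check: all required cells visited; 7 ≤ 7 moves.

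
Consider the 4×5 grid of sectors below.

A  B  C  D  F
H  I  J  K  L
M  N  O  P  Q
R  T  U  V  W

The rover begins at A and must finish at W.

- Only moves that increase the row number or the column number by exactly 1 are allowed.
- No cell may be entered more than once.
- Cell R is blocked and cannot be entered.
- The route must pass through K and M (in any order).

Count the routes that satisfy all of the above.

0

A right/down-only route from A to W makes exactly 3 down-moves and 4 right-moves in some order.
With no other constraints that would be C(7,3) = 35 routes.
M is below but to the left of K: going K → M would need a leftward move and M → K an upward move, so no right/down-only route can visit both required cells.
No route satisfies every constraint, so the count is 0.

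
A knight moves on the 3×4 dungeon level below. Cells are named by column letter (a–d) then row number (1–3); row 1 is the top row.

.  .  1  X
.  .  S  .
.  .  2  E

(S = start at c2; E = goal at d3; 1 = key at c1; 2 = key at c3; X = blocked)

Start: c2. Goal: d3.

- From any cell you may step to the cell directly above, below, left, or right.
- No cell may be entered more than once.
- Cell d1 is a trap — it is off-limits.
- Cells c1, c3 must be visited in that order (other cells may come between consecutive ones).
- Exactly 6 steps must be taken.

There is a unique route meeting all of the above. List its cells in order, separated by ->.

The waypoints must appear in the order c1, c3, with no cell reused.
Route from c2: up 1 to c1, left 1 to b1, down 2 to b3, right 2 to d3 — 6 moves in all.
Check: order respected (1 at step 1, 2 at step 5); 6 moves as required.

c2 -> c1 -> b1 -> b2 -> b3 -> c3 -> d3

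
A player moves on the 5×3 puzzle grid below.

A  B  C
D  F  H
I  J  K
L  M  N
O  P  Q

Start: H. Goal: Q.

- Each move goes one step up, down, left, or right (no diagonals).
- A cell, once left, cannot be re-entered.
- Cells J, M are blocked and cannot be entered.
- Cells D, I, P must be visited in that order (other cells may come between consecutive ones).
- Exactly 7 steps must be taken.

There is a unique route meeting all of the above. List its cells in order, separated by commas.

H, F, D, I, L, O, P, Q

The waypoints must appear in the order D, I, P, with no cell reused.
Route from H: 2× left (reaching D), 3× down (reaching O), 2× right (reaching Q) — 7 moves in all.
Check: order respected (D at step 2, I at step 3, P at step 6); 7 moves as required.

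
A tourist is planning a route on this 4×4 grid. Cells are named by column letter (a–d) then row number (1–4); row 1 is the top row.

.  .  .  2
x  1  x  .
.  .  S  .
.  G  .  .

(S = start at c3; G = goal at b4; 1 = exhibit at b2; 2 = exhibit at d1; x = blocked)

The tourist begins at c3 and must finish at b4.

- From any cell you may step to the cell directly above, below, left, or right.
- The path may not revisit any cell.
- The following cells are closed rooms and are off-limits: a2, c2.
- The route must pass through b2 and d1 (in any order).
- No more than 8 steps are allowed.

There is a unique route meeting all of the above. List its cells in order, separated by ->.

c3 -> d3 -> d2 -> d1 -> c1 -> b1 -> b2 -> b3 -> b4

The 8-move cap with required stops at b2, d1 leaves no slack for detours.
Route from c3: right 1 to d3, up 2 to d1, left 2 to b1, down 3 to b4 — 8 moves in all.
Check: all required cells visited; 8 ≤ 8 moves.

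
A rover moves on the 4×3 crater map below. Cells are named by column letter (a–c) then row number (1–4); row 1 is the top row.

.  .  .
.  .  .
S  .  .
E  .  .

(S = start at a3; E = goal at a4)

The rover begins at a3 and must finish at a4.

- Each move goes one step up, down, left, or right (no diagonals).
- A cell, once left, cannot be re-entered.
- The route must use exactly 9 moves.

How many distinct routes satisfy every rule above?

9

Need simple routes of exactly 9 moves from a3 to a4 (Manhattan distance 1, so 4 moves are spent on a detour and 4 undoing it).
Branch systematically from the start, pruning whenever the remaining move budget drops below the Manhattan distance to a4 or differs from it in parity. Grouping the completions by first move — via a2: 8; via b3: 1 (no valid completion starts via a4) — and summing: 8 + 1 = 9.
That gives 9 routes.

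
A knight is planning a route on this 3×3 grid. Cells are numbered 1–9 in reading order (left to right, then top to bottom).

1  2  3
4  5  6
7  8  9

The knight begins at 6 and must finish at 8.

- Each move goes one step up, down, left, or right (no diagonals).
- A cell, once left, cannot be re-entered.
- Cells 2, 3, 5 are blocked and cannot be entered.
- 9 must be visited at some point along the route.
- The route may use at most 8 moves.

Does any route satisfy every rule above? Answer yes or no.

One route that works: 6 → 9 → 8.

yes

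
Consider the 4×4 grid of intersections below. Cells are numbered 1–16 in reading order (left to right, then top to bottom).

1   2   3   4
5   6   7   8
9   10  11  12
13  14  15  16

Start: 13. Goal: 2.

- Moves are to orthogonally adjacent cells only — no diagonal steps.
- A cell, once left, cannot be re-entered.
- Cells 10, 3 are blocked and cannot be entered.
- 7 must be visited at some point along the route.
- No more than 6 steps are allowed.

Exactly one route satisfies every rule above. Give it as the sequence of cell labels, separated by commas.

13, 14, 15, 11, 7, 6, 2

The 6-move cap with required stops at 7 leaves no slack for detours.
Route from 13: right 2 to 15, up 2 to 7, left 1 to 6, up 1 to 2 — 6 moves in all.
Check: all required cells visited; 6 ≤ 6 moves.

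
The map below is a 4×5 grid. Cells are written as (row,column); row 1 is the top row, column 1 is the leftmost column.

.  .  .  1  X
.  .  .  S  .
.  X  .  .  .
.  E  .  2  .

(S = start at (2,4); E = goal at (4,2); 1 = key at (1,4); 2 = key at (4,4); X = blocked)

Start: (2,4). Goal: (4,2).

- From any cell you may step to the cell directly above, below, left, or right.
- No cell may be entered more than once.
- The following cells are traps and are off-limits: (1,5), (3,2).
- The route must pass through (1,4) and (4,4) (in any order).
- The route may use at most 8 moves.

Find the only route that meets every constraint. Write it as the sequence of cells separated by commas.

The budget equals the shortest possible length, so every move has to be on a shortest route through the required cells.
Route from (2,4): up to (1,4), left to (1,3), 2× down (reaching (3,3)), right to (3,4), down to (4,4), 2× left (reaching (4,2)) — 8 moves in all.
Check: all required cells visited; 8 ≤ 8 moves.

(2,4), (1,4), (1,3), (2,3), (3,3), (3,4), (4,4), (4,3), (4,2)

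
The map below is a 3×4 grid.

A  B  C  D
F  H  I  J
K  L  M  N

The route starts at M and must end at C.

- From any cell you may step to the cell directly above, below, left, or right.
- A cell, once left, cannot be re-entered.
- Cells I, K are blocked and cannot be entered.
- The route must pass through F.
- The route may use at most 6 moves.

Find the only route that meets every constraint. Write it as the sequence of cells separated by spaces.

M L H F A B C

The budget equals the shortest possible length, so every move has to be on a shortest route through the required cells.
Route from M: left to L, up to H, left to F, up to A, 2× right (reaching C) — 6 moves in all.
Check: all required cells visited; 6 ≤ 6 moves.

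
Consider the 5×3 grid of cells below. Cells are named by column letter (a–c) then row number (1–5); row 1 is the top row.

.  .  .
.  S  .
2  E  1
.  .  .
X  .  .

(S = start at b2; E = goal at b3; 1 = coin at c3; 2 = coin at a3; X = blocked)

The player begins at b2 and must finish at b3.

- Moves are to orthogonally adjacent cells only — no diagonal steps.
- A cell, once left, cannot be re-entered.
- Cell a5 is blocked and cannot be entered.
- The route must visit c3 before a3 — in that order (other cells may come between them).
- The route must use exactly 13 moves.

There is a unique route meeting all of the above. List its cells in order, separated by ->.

b2 -> a2 -> a1 -> b1 -> c1 -> c2 -> c3 -> c4 -> c5 -> b5 -> b4 -> a4 -> a3 -> b3

The waypoints must appear in the order c3, a3, with no cell reused.
Route from b2: left 1 to a2, up 1 to a1, right 2 to c1, down 4 to c5, left 1 to b5, up 1 to b4, left 1 to a4, up 1 to a3, right 1 to b3 — 13 moves in all.
Check: order respected (1 at step 6, 2 at step 12); 13 moves as required.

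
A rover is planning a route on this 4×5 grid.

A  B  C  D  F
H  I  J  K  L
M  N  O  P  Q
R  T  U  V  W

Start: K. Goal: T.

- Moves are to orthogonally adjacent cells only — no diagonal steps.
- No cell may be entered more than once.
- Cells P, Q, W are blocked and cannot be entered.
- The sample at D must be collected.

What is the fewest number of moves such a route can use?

6

Any route passes through D somewhere between K and T. Summing Manhattan distances along the two legs (K → D → T) gives a lower bound of 1 + 5 = 6 moves.
A route of 6 moves achieves this: K → D → C → J → O → U → T.
Since 6 matches the lower bound, it is optimal.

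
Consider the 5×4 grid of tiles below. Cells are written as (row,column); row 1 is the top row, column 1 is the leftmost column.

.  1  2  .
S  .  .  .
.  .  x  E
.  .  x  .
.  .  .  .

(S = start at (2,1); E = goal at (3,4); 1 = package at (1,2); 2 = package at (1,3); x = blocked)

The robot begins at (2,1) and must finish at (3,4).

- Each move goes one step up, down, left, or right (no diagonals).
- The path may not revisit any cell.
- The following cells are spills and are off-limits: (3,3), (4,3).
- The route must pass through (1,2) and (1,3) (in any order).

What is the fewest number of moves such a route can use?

6

Any route passes through (1,2) and (1,3) in some order between (2,1) and (3,4). Summing Manhattan distances along each leg and taking the cheapest ordering ((2,1) → (1,2) → (1,3) → (3,4)) gives a lower bound of 2 + 1 + 3 = 6 moves.
A route of 6 moves achieves this: (2,1) → (1,1) → (1,2) → (1,3) → (2,3) → (2,4) → (3,4).
Since 6 matches the lower bound, it is optimal.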